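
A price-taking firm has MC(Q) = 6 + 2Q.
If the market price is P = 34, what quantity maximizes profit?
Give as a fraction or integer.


In perfect competition, profit is maximized where P = MC.
34 = 6 + 2Q
28 = 2Q
Q* = 28/2 = 14

14


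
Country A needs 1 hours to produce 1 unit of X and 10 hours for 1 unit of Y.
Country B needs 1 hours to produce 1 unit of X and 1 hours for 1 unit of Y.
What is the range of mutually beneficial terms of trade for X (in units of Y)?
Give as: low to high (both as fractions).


Opportunity cost of X for Country A = hours_X / hours_Y = 1/10 = 1/10 units of Y
Opportunity cost of X for Country B = hours_X / hours_Y = 1/1 = 1 units of Y
Terms of trade must be between the two opportunity costs.
Range: 1/10 to 1

1/10 to 1


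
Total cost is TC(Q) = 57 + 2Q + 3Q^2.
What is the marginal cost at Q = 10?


MC = dTC/dQ = 2 + 2*3*Q
At Q = 10:
MC = 2 + 6*10
MC = 2 + 60 = 62

62


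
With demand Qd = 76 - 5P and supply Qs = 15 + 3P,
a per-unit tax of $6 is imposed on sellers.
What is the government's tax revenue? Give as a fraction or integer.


With tax on sellers, new supply: Qs' = 15 + 3(P - 6)
= 3P - 3
New equilibrium quantity:
Q_new = 213/8
Tax revenue = tax * Q_new = 6 * 213/8 = 639/4

639/4


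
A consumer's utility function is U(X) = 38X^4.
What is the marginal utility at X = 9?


MU = dU/dX = 38*4*X^(4-1)
MU = 152*X^3
At X = 9:
MU = 152 * 9^3
MU = 152 * 729 = 110808

110808


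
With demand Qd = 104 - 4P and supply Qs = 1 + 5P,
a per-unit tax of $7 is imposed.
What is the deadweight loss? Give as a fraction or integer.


Pre-tax equilibrium quantity: Q* = 524/9
Post-tax equilibrium quantity: Q_tax = 128/3
Reduction in quantity: Q* - Q_tax = 140/9
DWL = (1/2) * tax * (Q* - Q_tax)
DWL = (1/2) * 7 * 140/9 = 490/9

490/9


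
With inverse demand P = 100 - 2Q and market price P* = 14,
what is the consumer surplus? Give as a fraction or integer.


Maximum willingness to pay (at Q=0): P_max = 100
Quantity demanded at P* = 14:
Q* = (100 - 14)/2 = 43
CS = (1/2) * Q* * (P_max - P*)
CS = (1/2) * 43 * (100 - 14)
CS = (1/2) * 43 * 86 = 1849

1849


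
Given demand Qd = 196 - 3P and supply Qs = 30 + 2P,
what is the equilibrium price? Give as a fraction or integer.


At equilibrium, Qd = Qs.
196 - 3P = 30 + 2P
196 - 30 = 3P + 2P
166 = 5P
P* = 166/5 = 166/5

166/5


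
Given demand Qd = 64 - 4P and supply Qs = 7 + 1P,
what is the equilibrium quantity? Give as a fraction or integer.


First find equilibrium price:
64 - 4P = 7 + 1P
P* = 57/5 = 57/5
Then substitute into demand:
Q* = 64 - 4 * 57/5 = 92/5

92/5


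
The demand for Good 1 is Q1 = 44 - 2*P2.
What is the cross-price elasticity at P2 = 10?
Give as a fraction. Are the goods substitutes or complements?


dQ1/dP2 = -2
At P2 = 10: Q1 = 44 - 2*10 = 24
Exy = (dQ1/dP2)(P2/Q1) = -2 * 10 / 24 = -5/6
Since Exy < 0, the goods are complements.

-5/6 (complements)


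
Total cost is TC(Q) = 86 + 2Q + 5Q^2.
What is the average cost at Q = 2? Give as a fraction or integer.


TC(2) = 86 + 2*2 + 5*2^2
TC(2) = 86 + 4 + 20 = 110
AC = TC/Q = 110/2 = 55

55


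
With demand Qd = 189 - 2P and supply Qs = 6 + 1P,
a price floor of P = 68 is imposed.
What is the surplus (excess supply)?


At P = 68:
Qd = 189 - 2*68 = 53
Qs = 6 + 1*68 = 74
Surplus = Qs - Qd = 74 - 53 = 21

21


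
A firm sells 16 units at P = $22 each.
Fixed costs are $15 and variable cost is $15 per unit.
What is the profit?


Total Revenue = P * Q = 22 * 16 = $352
Total Cost = FC + VC*Q = 15 + 15*16 = $255
Profit = TR - TC = 352 - 255 = $97

$97


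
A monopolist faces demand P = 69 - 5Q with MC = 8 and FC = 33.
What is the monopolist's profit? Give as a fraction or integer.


MR = MC: 69 - 10Q = 8
Q* = 61/10
P* = 69 - 5*61/10 = 77/2
Profit = (P* - MC)*Q* - FC
= (77/2 - 8)*61/10 - 33
= 61/2*61/10 - 33
= 3721/20 - 33 = 3061/20

3061/20


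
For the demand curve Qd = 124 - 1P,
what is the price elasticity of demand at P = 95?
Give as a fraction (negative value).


dQ/dP = -1
At P = 95: Q = 124 - 1*95 = 29
E = (dQ/dP)(P/Q) = (-1)(95/29) = -95/29

-95/29


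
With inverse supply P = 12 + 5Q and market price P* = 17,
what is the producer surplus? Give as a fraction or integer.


Minimum supply price (at Q=0): P_min = 12
Quantity supplied at P* = 17:
Q* = (17 - 12)/5 = 1
PS = (1/2) * Q* * (P* - P_min)
PS = (1/2) * 1 * (17 - 12)
PS = (1/2) * 1 * 5 = 5/2

5/2


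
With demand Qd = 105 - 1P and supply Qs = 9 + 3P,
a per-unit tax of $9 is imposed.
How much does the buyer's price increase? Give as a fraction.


With a per-unit tax, the buyer's price increase depends on relative slopes.
Supply slope: d = 3, Demand slope: b = 1
Buyer's price increase = d * tax / (b + d)
= 3 * 9 / (1 + 3)
= 27 / 4 = 27/4

27/4


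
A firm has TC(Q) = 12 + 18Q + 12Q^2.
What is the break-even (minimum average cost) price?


AC(Q) = 12/Q + 18 + 12Q
To minimize: dAC/dQ = -12/Q^2 + 12 = 0
Q^2 = 12/12 = 1
Q* = 1
Min AC = 12/1 + 18 + 12*1
Min AC = 12 + 18 + 12 = 42

42


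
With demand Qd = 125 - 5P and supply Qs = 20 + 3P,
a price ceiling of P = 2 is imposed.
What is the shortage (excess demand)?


At P = 2:
Qd = 125 - 5*2 = 115
Qs = 20 + 3*2 = 26
Shortage = Qd - Qs = 115 - 26 = 89

89


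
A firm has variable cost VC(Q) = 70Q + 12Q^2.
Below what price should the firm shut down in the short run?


AVC(Q) = VC(Q)/Q = 70 + 12Q
AVC is increasing in Q, so minimum AVC is at Q -> 0+.
Min AVC = 70
The firm should shut down if P < 70.

70


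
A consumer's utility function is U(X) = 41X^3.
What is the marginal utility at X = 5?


MU = dU/dX = 41*3*X^(3-1)
MU = 123*X^2
At X = 5:
MU = 123 * 5^2
MU = 123 * 25 = 3075

3075


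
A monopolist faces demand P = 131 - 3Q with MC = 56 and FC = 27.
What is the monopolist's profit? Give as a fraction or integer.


MR = MC: 131 - 6Q = 56
Q* = 25/2
P* = 131 - 3*25/2 = 187/2
Profit = (P* - MC)*Q* - FC
= (187/2 - 56)*25/2 - 27
= 75/2*25/2 - 27
= 1875/4 - 27 = 1767/4

1767/4


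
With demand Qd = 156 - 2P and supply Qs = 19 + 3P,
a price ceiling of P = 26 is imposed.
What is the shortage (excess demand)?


At P = 26:
Qd = 156 - 2*26 = 104
Qs = 19 + 3*26 = 97
Shortage = Qd - Qs = 104 - 97 = 7

7


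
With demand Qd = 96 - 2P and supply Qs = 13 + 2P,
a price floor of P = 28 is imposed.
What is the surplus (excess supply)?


At P = 28:
Qd = 96 - 2*28 = 40
Qs = 13 + 2*28 = 69
Surplus = Qs - Qd = 69 - 40 = 29

29


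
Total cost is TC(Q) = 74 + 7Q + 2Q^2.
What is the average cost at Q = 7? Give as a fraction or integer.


TC(7) = 74 + 7*7 + 2*7^2
TC(7) = 74 + 49 + 98 = 221
AC = TC/Q = 221/7 = 221/7

221/7


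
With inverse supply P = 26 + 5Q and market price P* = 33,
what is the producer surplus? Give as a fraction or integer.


Minimum supply price (at Q=0): P_min = 26
Quantity supplied at P* = 33:
Q* = (33 - 26)/5 = 7/5
PS = (1/2) * Q* * (P* - P_min)
PS = (1/2) * 7/5 * (33 - 26)
PS = (1/2) * 7/5 * 7 = 49/10

49/10


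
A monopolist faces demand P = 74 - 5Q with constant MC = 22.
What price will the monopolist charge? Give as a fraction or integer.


MR = 74 - 10Q
Set MR = MC: 74 - 10Q = 22
Q* = 26/5
Substitute into demand:
P* = 74 - 5*26/5 = 48

48


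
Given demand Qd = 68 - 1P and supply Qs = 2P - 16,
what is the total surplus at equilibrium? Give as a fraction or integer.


Find equilibrium: 68 - 1P = 2P - 16
68 + 16 = 3P
P* = 84/3 = 28
Q* = 2*28 - 16 = 40
Inverse demand: P = 68 - Q/1, so P_max = 68
Inverse supply: P = 8 + Q/2, so P_min = 8
CS = (1/2) * 40 * (68 - 28) = 800
PS = (1/2) * 40 * (28 - 8) = 400
TS = CS + PS = 800 + 400 = 1200

1200


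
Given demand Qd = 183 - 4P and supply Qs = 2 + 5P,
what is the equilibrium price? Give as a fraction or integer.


At equilibrium, Qd = Qs.
183 - 4P = 2 + 5P
183 - 2 = 4P + 5P
181 = 9P
P* = 181/9 = 181/9

181/9


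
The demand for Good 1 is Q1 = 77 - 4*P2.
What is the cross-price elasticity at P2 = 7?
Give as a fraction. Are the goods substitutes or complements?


dQ1/dP2 = -4
At P2 = 7: Q1 = 77 - 4*7 = 49
Exy = (dQ1/dP2)(P2/Q1) = -4 * 7 / 49 = -4/7
Since Exy < 0, the goods are complements.

-4/7 (complements)


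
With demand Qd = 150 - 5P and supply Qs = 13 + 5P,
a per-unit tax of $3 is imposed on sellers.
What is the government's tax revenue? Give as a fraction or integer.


With tax on sellers, new supply: Qs' = 13 + 5(P - 3)
= 5P - 2
New equilibrium quantity:
Q_new = 74
Tax revenue = tax * Q_new = 3 * 74 = 222

222


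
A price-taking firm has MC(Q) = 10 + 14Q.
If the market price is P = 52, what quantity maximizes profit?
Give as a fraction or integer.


In perfect competition, profit is maximized where P = MC.
52 = 10 + 14Q
42 = 14Q
Q* = 42/14 = 3

3


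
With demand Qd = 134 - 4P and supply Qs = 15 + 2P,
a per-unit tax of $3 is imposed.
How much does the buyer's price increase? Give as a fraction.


With a per-unit tax, the buyer's price increase depends on relative slopes.
Supply slope: d = 2, Demand slope: b = 4
Buyer's price increase = d * tax / (b + d)
= 2 * 3 / (4 + 2)
= 6 / 6 = 1

1


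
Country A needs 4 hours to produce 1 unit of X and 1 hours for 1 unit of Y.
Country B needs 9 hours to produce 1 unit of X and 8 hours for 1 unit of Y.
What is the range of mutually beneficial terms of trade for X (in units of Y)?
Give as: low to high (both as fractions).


Opportunity cost of X for Country A = hours_X / hours_Y = 4/1 = 4 units of Y
Opportunity cost of X for Country B = hours_X / hours_Y = 9/8 = 9/8 units of Y
Terms of trade must be between the two opportunity costs.
Range: 9/8 to 4

9/8 to 4


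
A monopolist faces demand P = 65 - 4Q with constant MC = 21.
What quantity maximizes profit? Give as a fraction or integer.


TR = P*Q = (65 - 4Q)Q = 65Q - 4Q^2
MR = dTR/dQ = 65 - 8Q
Set MR = MC:
65 - 8Q = 21
44 = 8Q
Q* = 44/8 = 11/2

11/2


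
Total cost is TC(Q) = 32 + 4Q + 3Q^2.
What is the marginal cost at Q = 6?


MC = dTC/dQ = 4 + 2*3*Q
At Q = 6:
MC = 4 + 6*6
MC = 4 + 36 = 40

40


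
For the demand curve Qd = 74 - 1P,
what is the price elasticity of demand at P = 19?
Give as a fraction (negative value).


dQ/dP = -1
At P = 19: Q = 74 - 1*19 = 55
E = (dQ/dP)(P/Q) = (-1)(19/55) = -19/55

-19/55


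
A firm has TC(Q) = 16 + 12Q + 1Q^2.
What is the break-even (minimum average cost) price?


AC(Q) = 16/Q + 12 + 1Q
To minimize: dAC/dQ = -16/Q^2 + 1 = 0
Q^2 = 16/1 = 16
Q* = 4
Min AC = 16/4 + 12 + 1*4
Min AC = 4 + 12 + 4 = 20

20


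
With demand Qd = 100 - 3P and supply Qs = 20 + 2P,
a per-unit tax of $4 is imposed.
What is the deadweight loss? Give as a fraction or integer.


Pre-tax equilibrium quantity: Q* = 52
Post-tax equilibrium quantity: Q_tax = 236/5
Reduction in quantity: Q* - Q_tax = 24/5
DWL = (1/2) * tax * (Q* - Q_tax)
DWL = (1/2) * 4 * 24/5 = 48/5

48/5


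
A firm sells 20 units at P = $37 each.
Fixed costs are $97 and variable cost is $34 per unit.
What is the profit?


Total Revenue = P * Q = 37 * 20 = $740
Total Cost = FC + VC*Q = 97 + 34*20 = $777
Profit = TR - TC = 740 - 777 = $-37

$-37


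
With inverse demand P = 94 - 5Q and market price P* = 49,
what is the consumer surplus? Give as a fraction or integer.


Maximum willingness to pay (at Q=0): P_max = 94
Quantity demanded at P* = 49:
Q* = (94 - 49)/5 = 9
CS = (1/2) * Q* * (P_max - P*)
CS = (1/2) * 9 * (94 - 49)
CS = (1/2) * 9 * 45 = 405/2

405/2


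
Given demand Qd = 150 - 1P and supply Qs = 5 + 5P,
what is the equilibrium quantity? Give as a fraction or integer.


First find equilibrium price:
150 - 1P = 5 + 5P
P* = 145/6 = 145/6
Then substitute into demand:
Q* = 150 - 1 * 145/6 = 755/6

755/6


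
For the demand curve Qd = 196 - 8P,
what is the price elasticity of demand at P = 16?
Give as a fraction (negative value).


dQ/dP = -8
At P = 16: Q = 196 - 8*16 = 68
E = (dQ/dP)(P/Q) = (-8)(16/68) = -32/17

-32/17


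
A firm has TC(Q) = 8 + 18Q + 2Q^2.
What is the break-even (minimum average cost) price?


AC(Q) = 8/Q + 18 + 2Q
To minimize: dAC/dQ = -8/Q^2 + 2 = 0
Q^2 = 8/2 = 4
Q* = 2
Min AC = 8/2 + 18 + 2*2
Min AC = 4 + 18 + 4 = 26

26


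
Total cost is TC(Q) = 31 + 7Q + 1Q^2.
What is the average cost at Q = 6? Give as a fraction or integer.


TC(6) = 31 + 7*6 + 1*6^2
TC(6) = 31 + 42 + 36 = 109
AC = TC/Q = 109/6 = 109/6

109/6


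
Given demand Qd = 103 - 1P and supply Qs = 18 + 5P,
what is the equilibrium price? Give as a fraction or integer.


At equilibrium, Qd = Qs.
103 - 1P = 18 + 5P
103 - 18 = 1P + 5P
85 = 6P
P* = 85/6 = 85/6

85/6


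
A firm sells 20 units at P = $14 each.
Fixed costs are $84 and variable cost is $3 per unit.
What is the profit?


Total Revenue = P * Q = 14 * 20 = $280
Total Cost = FC + VC*Q = 84 + 3*20 = $144
Profit = TR - TC = 280 - 144 = $136

$136


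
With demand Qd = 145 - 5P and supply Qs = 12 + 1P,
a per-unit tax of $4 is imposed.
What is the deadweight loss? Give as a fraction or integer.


Pre-tax equilibrium quantity: Q* = 205/6
Post-tax equilibrium quantity: Q_tax = 185/6
Reduction in quantity: Q* - Q_tax = 10/3
DWL = (1/2) * tax * (Q* - Q_tax)
DWL = (1/2) * 4 * 10/3 = 20/3

20/3


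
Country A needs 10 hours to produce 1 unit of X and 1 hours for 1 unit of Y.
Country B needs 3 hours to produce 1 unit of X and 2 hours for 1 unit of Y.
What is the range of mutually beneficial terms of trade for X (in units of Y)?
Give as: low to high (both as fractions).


Opportunity cost of X for Country A = hours_X / hours_Y = 10/1 = 10 units of Y
Opportunity cost of X for Country B = hours_X / hours_Y = 3/2 = 3/2 units of Y
Terms of trade must be between the two opportunity costs.
Range: 3/2 to 10

3/2 to 10


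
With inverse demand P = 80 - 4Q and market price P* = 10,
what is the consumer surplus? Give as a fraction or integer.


Maximum willingness to pay (at Q=0): P_max = 80
Quantity demanded at P* = 10:
Q* = (80 - 10)/4 = 35/2
CS = (1/2) * Q* * (P_max - P*)
CS = (1/2) * 35/2 * (80 - 10)
CS = (1/2) * 35/2 * 70 = 1225/2

1225/2


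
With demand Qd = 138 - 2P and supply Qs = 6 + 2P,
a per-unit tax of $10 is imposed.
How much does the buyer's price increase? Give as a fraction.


With a per-unit tax, the buyer's price increase depends on relative slopes.
Supply slope: d = 2, Demand slope: b = 2
Buyer's price increase = d * tax / (b + d)
= 2 * 10 / (2 + 2)
= 20 / 4 = 5

5


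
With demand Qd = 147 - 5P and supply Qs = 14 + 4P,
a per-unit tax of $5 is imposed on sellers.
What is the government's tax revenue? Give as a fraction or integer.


With tax on sellers, new supply: Qs' = 14 + 4(P - 5)
= 4P - 6
New equilibrium quantity:
Q_new = 62
Tax revenue = tax * Q_new = 5 * 62 = 310

310


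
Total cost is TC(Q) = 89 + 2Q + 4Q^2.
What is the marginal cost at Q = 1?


MC = dTC/dQ = 2 + 2*4*Q
At Q = 1:
MC = 2 + 8*1
MC = 2 + 8 = 10

10


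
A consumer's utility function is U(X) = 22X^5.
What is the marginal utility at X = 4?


MU = dU/dX = 22*5*X^(5-1)
MU = 110*X^4
At X = 4:
MU = 110 * 4^4
MU = 110 * 256 = 28160

28160


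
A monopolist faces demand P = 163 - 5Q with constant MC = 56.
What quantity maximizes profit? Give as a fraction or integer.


TR = P*Q = (163 - 5Q)Q = 163Q - 5Q^2
MR = dTR/dQ = 163 - 10Q
Set MR = MC:
163 - 10Q = 56
107 = 10Q
Q* = 107/10 = 107/10

107/10


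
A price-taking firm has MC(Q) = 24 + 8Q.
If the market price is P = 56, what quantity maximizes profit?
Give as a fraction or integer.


In perfect competition, profit is maximized where P = MC.
56 = 24 + 8Q
32 = 8Q
Q* = 32/8 = 4

4


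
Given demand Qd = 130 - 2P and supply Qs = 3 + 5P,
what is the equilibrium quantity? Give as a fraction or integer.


First find equilibrium price:
130 - 2P = 3 + 5P
P* = 127/7 = 127/7
Then substitute into demand:
Q* = 130 - 2 * 127/7 = 656/7

656/7


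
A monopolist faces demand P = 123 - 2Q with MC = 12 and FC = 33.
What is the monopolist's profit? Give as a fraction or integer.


MR = MC: 123 - 4Q = 12
Q* = 111/4
P* = 123 - 2*111/4 = 135/2
Profit = (P* - MC)*Q* - FC
= (135/2 - 12)*111/4 - 33
= 111/2*111/4 - 33
= 12321/8 - 33 = 12057/8

12057/8


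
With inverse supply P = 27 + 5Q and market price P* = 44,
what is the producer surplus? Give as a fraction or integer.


Minimum supply price (at Q=0): P_min = 27
Quantity supplied at P* = 44:
Q* = (44 - 27)/5 = 17/5
PS = (1/2) * Q* * (P* - P_min)
PS = (1/2) * 17/5 * (44 - 27)
PS = (1/2) * 17/5 * 17 = 289/10

289/10


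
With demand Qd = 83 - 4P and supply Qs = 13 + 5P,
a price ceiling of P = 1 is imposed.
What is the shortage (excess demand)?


At P = 1:
Qd = 83 - 4*1 = 79
Qs = 13 + 5*1 = 18
Shortage = Qd - Qs = 79 - 18 = 61

61


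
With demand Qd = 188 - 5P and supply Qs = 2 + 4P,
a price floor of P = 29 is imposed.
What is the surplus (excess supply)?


At P = 29:
Qd = 188 - 5*29 = 43
Qs = 2 + 4*29 = 118
Surplus = Qs - Qd = 118 - 43 = 75

75


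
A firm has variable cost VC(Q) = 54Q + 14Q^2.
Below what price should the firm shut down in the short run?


AVC(Q) = VC(Q)/Q = 54 + 14Q
AVC is increasing in Q, so minimum AVC is at Q -> 0+.
Min AVC = 54
The firm should shut down if P < 54.

54


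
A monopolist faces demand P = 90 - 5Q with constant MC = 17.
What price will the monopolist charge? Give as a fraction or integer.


MR = 90 - 10Q
Set MR = MC: 90 - 10Q = 17
Q* = 73/10
Substitute into demand:
P* = 90 - 5*73/10 = 107/2

107/2


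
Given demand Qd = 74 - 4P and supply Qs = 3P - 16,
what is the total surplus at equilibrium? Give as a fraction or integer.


Find equilibrium: 74 - 4P = 3P - 16
74 + 16 = 7P
P* = 90/7 = 90/7
Q* = 3*90/7 - 16 = 158/7
Inverse demand: P = 37/2 - Q/4, so P_max = 37/2
Inverse supply: P = 16/3 + Q/3, so P_min = 16/3
CS = (1/2) * 158/7 * (37/2 - 90/7) = 6241/98
PS = (1/2) * 158/7 * (90/7 - 16/3) = 12482/147
TS = CS + PS = 6241/98 + 12482/147 = 6241/42

6241/42


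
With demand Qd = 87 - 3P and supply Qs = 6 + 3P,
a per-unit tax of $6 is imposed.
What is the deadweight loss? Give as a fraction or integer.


Pre-tax equilibrium quantity: Q* = 93/2
Post-tax equilibrium quantity: Q_tax = 75/2
Reduction in quantity: Q* - Q_tax = 9
DWL = (1/2) * tax * (Q* - Q_tax)
DWL = (1/2) * 6 * 9 = 27

27


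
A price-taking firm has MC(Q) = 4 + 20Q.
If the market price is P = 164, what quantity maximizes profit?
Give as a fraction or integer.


In perfect competition, profit is maximized where P = MC.
164 = 4 + 20Q
160 = 20Q
Q* = 160/20 = 8

8


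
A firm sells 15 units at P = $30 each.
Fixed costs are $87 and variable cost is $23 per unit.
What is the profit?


Total Revenue = P * Q = 30 * 15 = $450
Total Cost = FC + VC*Q = 87 + 23*15 = $432
Profit = TR - TC = 450 - 432 = $18

$18


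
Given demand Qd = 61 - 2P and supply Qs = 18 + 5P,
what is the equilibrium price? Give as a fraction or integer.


At equilibrium, Qd = Qs.
61 - 2P = 18 + 5P
61 - 18 = 2P + 5P
43 = 7P
P* = 43/7 = 43/7

43/7


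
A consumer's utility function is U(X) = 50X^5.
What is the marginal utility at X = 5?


MU = dU/dX = 50*5*X^(5-1)
MU = 250*X^4
At X = 5:
MU = 250 * 5^4
MU = 250 * 625 = 156250

156250


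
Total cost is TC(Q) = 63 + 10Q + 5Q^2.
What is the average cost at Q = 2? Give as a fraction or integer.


TC(2) = 63 + 10*2 + 5*2^2
TC(2) = 63 + 20 + 20 = 103
AC = TC/Q = 103/2 = 103/2

103/2


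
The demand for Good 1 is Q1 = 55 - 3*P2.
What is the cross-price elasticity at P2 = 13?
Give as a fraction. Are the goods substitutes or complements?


dQ1/dP2 = -3
At P2 = 13: Q1 = 55 - 3*13 = 16
Exy = (dQ1/dP2)(P2/Q1) = -3 * 13 / 16 = -39/16
Since Exy < 0, the goods are complements.

-39/16 (complements)


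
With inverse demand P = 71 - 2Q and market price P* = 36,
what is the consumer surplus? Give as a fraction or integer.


Maximum willingness to pay (at Q=0): P_max = 71
Quantity demanded at P* = 36:
Q* = (71 - 36)/2 = 35/2
CS = (1/2) * Q* * (P_max - P*)
CS = (1/2) * 35/2 * (71 - 36)
CS = (1/2) * 35/2 * 35 = 1225/4

1225/4


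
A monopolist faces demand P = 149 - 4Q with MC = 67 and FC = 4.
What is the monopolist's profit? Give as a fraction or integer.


MR = MC: 149 - 8Q = 67
Q* = 41/4
P* = 149 - 4*41/4 = 108
Profit = (P* - MC)*Q* - FC
= (108 - 67)*41/4 - 4
= 41*41/4 - 4
= 1681/4 - 4 = 1665/4

1665/4


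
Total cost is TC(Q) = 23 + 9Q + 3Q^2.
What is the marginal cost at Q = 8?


MC = dTC/dQ = 9 + 2*3*Q
At Q = 8:
MC = 9 + 6*8
MC = 9 + 48 = 57

57


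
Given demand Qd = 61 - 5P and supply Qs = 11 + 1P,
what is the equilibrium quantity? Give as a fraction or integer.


First find equilibrium price:
61 - 5P = 11 + 1P
P* = 50/6 = 25/3
Then substitute into demand:
Q* = 61 - 5 * 25/3 = 58/3

58/3


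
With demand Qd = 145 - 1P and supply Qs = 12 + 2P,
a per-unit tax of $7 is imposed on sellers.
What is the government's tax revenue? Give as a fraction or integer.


With tax on sellers, new supply: Qs' = 12 + 2(P - 7)
= 2P - 2
New equilibrium quantity:
Q_new = 96
Tax revenue = tax * Q_new = 7 * 96 = 672

672


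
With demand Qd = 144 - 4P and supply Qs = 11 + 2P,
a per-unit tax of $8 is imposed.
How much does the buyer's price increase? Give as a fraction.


With a per-unit tax, the buyer's price increase depends on relative slopes.
Supply slope: d = 2, Demand slope: b = 4
Buyer's price increase = d * tax / (b + d)
= 2 * 8 / (4 + 2)
= 16 / 6 = 8/3

8/3


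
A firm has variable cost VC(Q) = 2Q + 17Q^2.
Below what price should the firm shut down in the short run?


AVC(Q) = VC(Q)/Q = 2 + 17Q
AVC is increasing in Q, so minimum AVC is at Q -> 0+.
Min AVC = 2
The firm should shut down if P < 2.

2


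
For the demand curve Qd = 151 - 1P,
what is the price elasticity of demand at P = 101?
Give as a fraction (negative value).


dQ/dP = -1
At P = 101: Q = 151 - 1*101 = 50
E = (dQ/dP)(P/Q) = (-1)(101/50) = -101/50

-101/50


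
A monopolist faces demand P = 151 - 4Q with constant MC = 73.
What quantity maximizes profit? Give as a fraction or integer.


TR = P*Q = (151 - 4Q)Q = 151Q - 4Q^2
MR = dTR/dQ = 151 - 8Q
Set MR = MC:
151 - 8Q = 73
78 = 8Q
Q* = 78/8 = 39/4

39/4


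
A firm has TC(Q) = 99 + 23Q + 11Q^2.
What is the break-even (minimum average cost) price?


AC(Q) = 99/Q + 23 + 11Q
To minimize: dAC/dQ = -99/Q^2 + 11 = 0
Q^2 = 99/11 = 9
Q* = 3
Min AC = 99/3 + 23 + 11*3
Min AC = 33 + 23 + 33 = 89

89


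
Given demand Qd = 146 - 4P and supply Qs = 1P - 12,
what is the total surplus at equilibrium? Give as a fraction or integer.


Find equilibrium: 146 - 4P = 1P - 12
146 + 12 = 5P
P* = 158/5 = 158/5
Q* = 1*158/5 - 12 = 98/5
Inverse demand: P = 73/2 - Q/4, so P_max = 73/2
Inverse supply: P = 12 + Q/1, so P_min = 12
CS = (1/2) * 98/5 * (73/2 - 158/5) = 2401/50
PS = (1/2) * 98/5 * (158/5 - 12) = 4802/25
TS = CS + PS = 2401/50 + 4802/25 = 2401/10

2401/10


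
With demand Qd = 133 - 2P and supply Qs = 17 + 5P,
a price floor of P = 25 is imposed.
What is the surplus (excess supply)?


At P = 25:
Qd = 133 - 2*25 = 83
Qs = 17 + 5*25 = 142
Surplus = Qs - Qd = 142 - 83 = 59

59


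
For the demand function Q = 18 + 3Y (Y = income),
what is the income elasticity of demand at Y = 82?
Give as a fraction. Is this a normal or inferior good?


dQ/dY = 3
At Y = 82: Q = 18 + 3*82 = 264
Ey = (dQ/dY)(Y/Q) = 3 * 82 / 264 = 41/44
Since Ey > 0, this is a normal good.

41/44 (normal good)


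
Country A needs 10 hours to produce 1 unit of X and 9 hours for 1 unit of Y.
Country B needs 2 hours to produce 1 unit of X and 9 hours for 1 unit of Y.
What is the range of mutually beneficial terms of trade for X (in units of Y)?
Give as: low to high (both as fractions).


Opportunity cost of X for Country A = hours_X / hours_Y = 10/9 = 10/9 units of Y
Opportunity cost of X for Country B = hours_X / hours_Y = 2/9 = 2/9 units of Y
Terms of trade must be between the two opportunity costs.
Range: 2/9 to 10/9

2/9 to 10/9


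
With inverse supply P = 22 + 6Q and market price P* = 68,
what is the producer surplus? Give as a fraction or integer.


Minimum supply price (at Q=0): P_min = 22
Quantity supplied at P* = 68:
Q* = (68 - 22)/6 = 23/3
PS = (1/2) * Q* * (P* - P_min)
PS = (1/2) * 23/3 * (68 - 22)
PS = (1/2) * 23/3 * 46 = 529/3

529/3


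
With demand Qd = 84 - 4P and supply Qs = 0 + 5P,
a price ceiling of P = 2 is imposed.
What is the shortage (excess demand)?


At P = 2:
Qd = 84 - 4*2 = 76
Qs = 0 + 5*2 = 10
Shortage = Qd - Qs = 76 - 10 = 66

66


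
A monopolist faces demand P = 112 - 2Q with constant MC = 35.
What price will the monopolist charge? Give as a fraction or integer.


MR = 112 - 4Q
Set MR = MC: 112 - 4Q = 35
Q* = 77/4
Substitute into demand:
P* = 112 - 2*77/4 = 147/2

147/2


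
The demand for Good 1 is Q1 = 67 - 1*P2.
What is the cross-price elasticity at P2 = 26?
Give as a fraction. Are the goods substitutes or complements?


dQ1/dP2 = -1
At P2 = 26: Q1 = 67 - 1*26 = 41
Exy = (dQ1/dP2)(P2/Q1) = -1 * 26 / 41 = -26/41
Since Exy < 0, the goods are complements.

-26/41 (complements)


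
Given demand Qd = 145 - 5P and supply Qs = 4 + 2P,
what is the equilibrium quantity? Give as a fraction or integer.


First find equilibrium price:
145 - 5P = 4 + 2P
P* = 141/7 = 141/7
Then substitute into demand:
Q* = 145 - 5 * 141/7 = 310/7

310/7


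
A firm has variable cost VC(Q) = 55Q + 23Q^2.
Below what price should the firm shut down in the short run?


AVC(Q) = VC(Q)/Q = 55 + 23Q
AVC is increasing in Q, so minimum AVC is at Q -> 0+.
Min AVC = 55
The firm should shut down if P < 55.

55


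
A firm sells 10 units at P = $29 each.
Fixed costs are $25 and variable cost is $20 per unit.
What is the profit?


Total Revenue = P * Q = 29 * 10 = $290
Total Cost = FC + VC*Q = 25 + 20*10 = $225
Profit = TR - TC = 290 - 225 = $65

$65


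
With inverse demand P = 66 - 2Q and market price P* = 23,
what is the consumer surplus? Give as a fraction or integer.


Maximum willingness to pay (at Q=0): P_max = 66
Quantity demanded at P* = 23:
Q* = (66 - 23)/2 = 43/2
CS = (1/2) * Q* * (P_max - P*)
CS = (1/2) * 43/2 * (66 - 23)
CS = (1/2) * 43/2 * 43 = 1849/4

1849/4


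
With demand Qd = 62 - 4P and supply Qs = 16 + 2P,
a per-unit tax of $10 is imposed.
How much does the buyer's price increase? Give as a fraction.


With a per-unit tax, the buyer's price increase depends on relative slopes.
Supply slope: d = 2, Demand slope: b = 4
Buyer's price increase = d * tax / (b + d)
= 2 * 10 / (4 + 2)
= 20 / 6 = 10/3

10/3


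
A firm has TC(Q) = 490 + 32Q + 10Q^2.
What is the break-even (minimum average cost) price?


AC(Q) = 490/Q + 32 + 10Q
To minimize: dAC/dQ = -490/Q^2 + 10 = 0
Q^2 = 490/10 = 49
Q* = 7
Min AC = 490/7 + 32 + 10*7
Min AC = 70 + 32 + 70 = 172

172


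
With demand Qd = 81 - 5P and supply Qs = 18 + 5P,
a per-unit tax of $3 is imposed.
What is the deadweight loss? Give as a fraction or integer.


Pre-tax equilibrium quantity: Q* = 99/2
Post-tax equilibrium quantity: Q_tax = 42
Reduction in quantity: Q* - Q_tax = 15/2
DWL = (1/2) * tax * (Q* - Q_tax)
DWL = (1/2) * 3 * 15/2 = 45/4

45/4


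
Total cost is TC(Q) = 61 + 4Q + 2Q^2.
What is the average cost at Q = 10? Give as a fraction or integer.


TC(10) = 61 + 4*10 + 2*10^2
TC(10) = 61 + 40 + 200 = 301
AC = TC/Q = 301/10 = 301/10

301/10


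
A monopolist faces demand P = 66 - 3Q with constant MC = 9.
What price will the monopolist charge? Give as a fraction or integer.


MR = 66 - 6Q
Set MR = MC: 66 - 6Q = 9
Q* = 19/2
Substitute into demand:
P* = 66 - 3*19/2 = 75/2

75/2


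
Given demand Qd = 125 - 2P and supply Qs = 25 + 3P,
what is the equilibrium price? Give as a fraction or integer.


At equilibrium, Qd = Qs.
125 - 2P = 25 + 3P
125 - 25 = 2P + 3P
100 = 5P
P* = 100/5 = 20

20


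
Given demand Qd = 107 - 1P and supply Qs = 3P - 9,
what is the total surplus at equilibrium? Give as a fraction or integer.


Find equilibrium: 107 - 1P = 3P - 9
107 + 9 = 4P
P* = 116/4 = 29
Q* = 3*29 - 9 = 78
Inverse demand: P = 107 - Q/1, so P_max = 107
Inverse supply: P = 3 + Q/3, so P_min = 3
CS = (1/2) * 78 * (107 - 29) = 3042
PS = (1/2) * 78 * (29 - 3) = 1014
TS = CS + PS = 3042 + 1014 = 4056

4056


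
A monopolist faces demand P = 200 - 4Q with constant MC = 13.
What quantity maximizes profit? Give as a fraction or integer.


TR = P*Q = (200 - 4Q)Q = 200Q - 4Q^2
MR = dTR/dQ = 200 - 8Q
Set MR = MC:
200 - 8Q = 13
187 = 8Q
Q* = 187/8 = 187/8

187/8


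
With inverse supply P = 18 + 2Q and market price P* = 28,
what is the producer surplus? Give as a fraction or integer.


Minimum supply price (at Q=0): P_min = 18
Quantity supplied at P* = 28:
Q* = (28 - 18)/2 = 5
PS = (1/2) * Q* * (P* - P_min)
PS = (1/2) * 5 * (28 - 18)
PS = (1/2) * 5 * 10 = 25

25


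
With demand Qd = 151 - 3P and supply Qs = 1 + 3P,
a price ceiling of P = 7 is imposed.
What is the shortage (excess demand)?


At P = 7:
Qd = 151 - 3*7 = 130
Qs = 1 + 3*7 = 22
Shortage = Qd - Qs = 130 - 22 = 108

108


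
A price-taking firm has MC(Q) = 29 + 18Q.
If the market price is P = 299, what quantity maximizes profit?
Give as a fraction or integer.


In perfect competition, profit is maximized where P = MC.
299 = 29 + 18Q
270 = 18Q
Q* = 270/18 = 15

15


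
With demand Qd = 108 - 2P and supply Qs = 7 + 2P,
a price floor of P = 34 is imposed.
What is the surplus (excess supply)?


At P = 34:
Qd = 108 - 2*34 = 40
Qs = 7 + 2*34 = 75
Surplus = Qs - Qd = 75 - 40 = 35

35


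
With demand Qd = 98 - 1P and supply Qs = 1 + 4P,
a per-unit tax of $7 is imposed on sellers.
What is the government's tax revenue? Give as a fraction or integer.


With tax on sellers, new supply: Qs' = 1 + 4(P - 7)
= 4P - 27
New equilibrium quantity:
Q_new = 73
Tax revenue = tax * Q_new = 7 * 73 = 511

511


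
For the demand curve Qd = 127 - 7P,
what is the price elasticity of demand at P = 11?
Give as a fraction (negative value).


dQ/dP = -7
At P = 11: Q = 127 - 7*11 = 50
E = (dQ/dP)(P/Q) = (-7)(11/50) = -77/50

-77/50


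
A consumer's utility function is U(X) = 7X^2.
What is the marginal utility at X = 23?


MU = dU/dX = 7*2*X^(2-1)
MU = 14*X^1
At X = 23:
MU = 14 * 23^1
MU = 14 * 23 = 322

322


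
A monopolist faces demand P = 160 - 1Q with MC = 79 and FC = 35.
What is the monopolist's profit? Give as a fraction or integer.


MR = MC: 160 - 2Q = 79
Q* = 81/2
P* = 160 - 1*81/2 = 239/2
Profit = (P* - MC)*Q* - FC
= (239/2 - 79)*81/2 - 35
= 81/2*81/2 - 35
= 6561/4 - 35 = 6421/4

6421/4


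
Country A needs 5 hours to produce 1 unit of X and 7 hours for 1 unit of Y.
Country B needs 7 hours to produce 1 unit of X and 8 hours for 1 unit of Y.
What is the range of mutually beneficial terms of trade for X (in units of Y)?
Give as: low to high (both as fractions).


Opportunity cost of X for Country A = hours_X / hours_Y = 5/7 = 5/7 units of Y
Opportunity cost of X for Country B = hours_X / hours_Y = 7/8 = 7/8 units of Y
Terms of trade must be between the two opportunity costs.
Range: 5/7 to 7/8

5/7 to 7/8


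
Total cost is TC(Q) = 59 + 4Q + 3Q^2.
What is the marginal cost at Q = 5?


MC = dTC/dQ = 4 + 2*3*Q
At Q = 5:
MC = 4 + 6*5
MC = 4 + 30 = 34

34


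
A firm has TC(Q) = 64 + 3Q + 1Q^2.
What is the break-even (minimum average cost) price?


AC(Q) = 64/Q + 3 + 1Q
To minimize: dAC/dQ = -64/Q^2 + 1 = 0
Q^2 = 64/1 = 64
Q* = 8
Min AC = 64/8 + 3 + 1*8
Min AC = 8 + 3 + 8 = 19

19


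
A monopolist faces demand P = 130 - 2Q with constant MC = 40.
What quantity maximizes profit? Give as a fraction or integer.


TR = P*Q = (130 - 2Q)Q = 130Q - 2Q^2
MR = dTR/dQ = 130 - 4Q
Set MR = MC:
130 - 4Q = 40
90 = 4Q
Q* = 90/4 = 45/2

45/2


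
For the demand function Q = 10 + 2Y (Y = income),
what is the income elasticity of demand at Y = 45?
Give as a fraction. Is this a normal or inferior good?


dQ/dY = 2
At Y = 45: Q = 10 + 2*45 = 100
Ey = (dQ/dY)(Y/Q) = 2 * 45 / 100 = 9/10
Since Ey > 0, this is a normal good.

9/10 (normal good)


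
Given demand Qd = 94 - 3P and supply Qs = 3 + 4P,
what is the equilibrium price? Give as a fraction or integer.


At equilibrium, Qd = Qs.
94 - 3P = 3 + 4P
94 - 3 = 3P + 4P
91 = 7P
P* = 91/7 = 13

13


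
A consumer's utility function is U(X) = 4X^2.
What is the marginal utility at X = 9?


MU = dU/dX = 4*2*X^(2-1)
MU = 8*X^1
At X = 9:
MU = 8 * 9^1
MU = 8 * 9 = 72

72


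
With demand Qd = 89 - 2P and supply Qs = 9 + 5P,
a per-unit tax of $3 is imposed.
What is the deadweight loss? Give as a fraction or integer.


Pre-tax equilibrium quantity: Q* = 463/7
Post-tax equilibrium quantity: Q_tax = 433/7
Reduction in quantity: Q* - Q_tax = 30/7
DWL = (1/2) * tax * (Q* - Q_tax)
DWL = (1/2) * 3 * 30/7 = 45/7

45/7


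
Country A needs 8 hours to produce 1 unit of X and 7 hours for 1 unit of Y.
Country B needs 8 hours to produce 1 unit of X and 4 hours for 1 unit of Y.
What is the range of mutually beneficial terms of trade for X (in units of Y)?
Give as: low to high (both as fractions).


Opportunity cost of X for Country A = hours_X / hours_Y = 8/7 = 8/7 units of Y
Opportunity cost of X for Country B = hours_X / hours_Y = 8/4 = 2 units of Y
Terms of trade must be between the two opportunity costs.
Range: 8/7 to 2

8/7 to 2


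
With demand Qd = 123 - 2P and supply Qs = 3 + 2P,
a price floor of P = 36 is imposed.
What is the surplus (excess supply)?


At P = 36:
Qd = 123 - 2*36 = 51
Qs = 3 + 2*36 = 75
Surplus = Qs - Qd = 75 - 51 = 24

24


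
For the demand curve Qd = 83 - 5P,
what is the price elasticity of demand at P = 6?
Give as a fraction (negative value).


dQ/dP = -5
At P = 6: Q = 83 - 5*6 = 53
E = (dQ/dP)(P/Q) = (-5)(6/53) = -30/53

-30/53


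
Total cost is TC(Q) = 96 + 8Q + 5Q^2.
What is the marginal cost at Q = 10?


MC = dTC/dQ = 8 + 2*5*Q
At Q = 10:
MC = 8 + 10*10
MC = 8 + 100 = 108

108


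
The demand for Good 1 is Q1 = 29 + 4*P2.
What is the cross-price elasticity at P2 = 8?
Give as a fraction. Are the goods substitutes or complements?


dQ1/dP2 = 4
At P2 = 8: Q1 = 29 + 4*8 = 61
Exy = (dQ1/dP2)(P2/Q1) = 4 * 8 / 61 = 32/61
Since Exy > 0, the goods are substitutes.

32/61 (substitutes)


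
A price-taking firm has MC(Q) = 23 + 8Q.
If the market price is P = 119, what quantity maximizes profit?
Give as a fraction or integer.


In perfect competition, profit is maximized where P = MC.
119 = 23 + 8Q
96 = 8Q
Q* = 96/8 = 12

12


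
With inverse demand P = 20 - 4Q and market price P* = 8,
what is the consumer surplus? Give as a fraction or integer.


Maximum willingness to pay (at Q=0): P_max = 20
Quantity demanded at P* = 8:
Q* = (20 - 8)/4 = 3
CS = (1/2) * Q* * (P_max - P*)
CS = (1/2) * 3 * (20 - 8)
CS = (1/2) * 3 * 12 = 18

18


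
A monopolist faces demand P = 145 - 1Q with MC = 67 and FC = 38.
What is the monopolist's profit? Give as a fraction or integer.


MR = MC: 145 - 2Q = 67
Q* = 39
P* = 145 - 1*39 = 106
Profit = (P* - MC)*Q* - FC
= (106 - 67)*39 - 38
= 39*39 - 38
= 1521 - 38 = 1483

1483


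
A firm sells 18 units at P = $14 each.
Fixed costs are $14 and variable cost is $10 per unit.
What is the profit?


Total Revenue = P * Q = 14 * 18 = $252
Total Cost = FC + VC*Q = 14 + 10*18 = $194
Profit = TR - TC = 252 - 194 = $58

$58


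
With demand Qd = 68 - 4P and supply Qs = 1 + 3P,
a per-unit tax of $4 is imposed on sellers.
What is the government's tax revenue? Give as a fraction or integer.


With tax on sellers, new supply: Qs' = 1 + 3(P - 4)
= 3P - 11
New equilibrium quantity:
Q_new = 160/7
Tax revenue = tax * Q_new = 4 * 160/7 = 640/7

640/7


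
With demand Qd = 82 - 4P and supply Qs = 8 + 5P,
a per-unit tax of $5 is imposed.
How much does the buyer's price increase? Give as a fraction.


With a per-unit tax, the buyer's price increase depends on relative slopes.
Supply slope: d = 5, Demand slope: b = 4
Buyer's price increase = d * tax / (b + d)
= 5 * 5 / (4 + 5)
= 25 / 9 = 25/9

25/9


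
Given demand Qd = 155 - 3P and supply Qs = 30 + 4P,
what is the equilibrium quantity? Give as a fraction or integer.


First find equilibrium price:
155 - 3P = 30 + 4P
P* = 125/7 = 125/7
Then substitute into demand:
Q* = 155 - 3 * 125/7 = 710/7

710/7


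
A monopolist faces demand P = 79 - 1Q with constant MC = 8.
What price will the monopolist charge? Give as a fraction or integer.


MR = 79 - 2Q
Set MR = MC: 79 - 2Q = 8
Q* = 71/2
Substitute into demand:
P* = 79 - 1*71/2 = 87/2

87/2


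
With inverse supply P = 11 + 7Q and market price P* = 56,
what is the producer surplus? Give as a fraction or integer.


Minimum supply price (at Q=0): P_min = 11
Quantity supplied at P* = 56:
Q* = (56 - 11)/7 = 45/7
PS = (1/2) * Q* * (P* - P_min)
PS = (1/2) * 45/7 * (56 - 11)
PS = (1/2) * 45/7 * 45 = 2025/14

2025/14


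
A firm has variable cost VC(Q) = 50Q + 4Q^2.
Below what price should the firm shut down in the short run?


AVC(Q) = VC(Q)/Q = 50 + 4Q
AVC is increasing in Q, so minimum AVC is at Q -> 0+.
Min AVC = 50
The firm should shut down if P < 50.

50


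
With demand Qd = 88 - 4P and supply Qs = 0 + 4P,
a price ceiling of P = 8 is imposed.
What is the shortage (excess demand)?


At P = 8:
Qd = 88 - 4*8 = 56
Qs = 0 + 4*8 = 32
Shortage = Qd - Qs = 56 - 32 = 24

24


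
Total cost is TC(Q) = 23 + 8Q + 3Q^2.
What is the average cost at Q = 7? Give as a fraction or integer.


TC(7) = 23 + 8*7 + 3*7^2
TC(7) = 23 + 56 + 147 = 226
AC = TC/Q = 226/7 = 226/7

226/7


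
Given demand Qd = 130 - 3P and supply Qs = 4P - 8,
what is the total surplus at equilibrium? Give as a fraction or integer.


Find equilibrium: 130 - 3P = 4P - 8
130 + 8 = 7P
P* = 138/7 = 138/7
Q* = 4*138/7 - 8 = 496/7
Inverse demand: P = 130/3 - Q/3, so P_max = 130/3
Inverse supply: P = 2 + Q/4, so P_min = 2
CS = (1/2) * 496/7 * (130/3 - 138/7) = 123008/147
PS = (1/2) * 496/7 * (138/7 - 2) = 30752/49
TS = CS + PS = 123008/147 + 30752/49 = 30752/21

30752/21


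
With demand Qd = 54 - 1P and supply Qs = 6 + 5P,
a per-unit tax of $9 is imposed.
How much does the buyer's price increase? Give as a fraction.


With a per-unit tax, the buyer's price increase depends on relative slopes.
Supply slope: d = 5, Demand slope: b = 1
Buyer's price increase = d * tax / (b + d)
= 5 * 9 / (1 + 5)
= 45 / 6 = 15/2

15/2


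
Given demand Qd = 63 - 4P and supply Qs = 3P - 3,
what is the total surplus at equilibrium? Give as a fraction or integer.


Find equilibrium: 63 - 4P = 3P - 3
63 + 3 = 7P
P* = 66/7 = 66/7
Q* = 3*66/7 - 3 = 177/7
Inverse demand: P = 63/4 - Q/4, so P_max = 63/4
Inverse supply: P = 1 + Q/3, so P_min = 1
CS = (1/2) * 177/7 * (63/4 - 66/7) = 31329/392
PS = (1/2) * 177/7 * (66/7 - 1) = 10443/98
TS = CS + PS = 31329/392 + 10443/98 = 10443/56

10443/56


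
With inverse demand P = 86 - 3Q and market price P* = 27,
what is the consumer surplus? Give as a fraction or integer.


Maximum willingness to pay (at Q=0): P_max = 86
Quantity demanded at P* = 27:
Q* = (86 - 27)/3 = 59/3
CS = (1/2) * Q* * (P_max - P*)
CS = (1/2) * 59/3 * (86 - 27)
CS = (1/2) * 59/3 * 59 = 3481/6

3481/6


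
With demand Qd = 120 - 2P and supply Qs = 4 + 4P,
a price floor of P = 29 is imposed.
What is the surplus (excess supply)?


At P = 29:
Qd = 120 - 2*29 = 62
Qs = 4 + 4*29 = 120
Surplus = Qs - Qd = 120 - 62 = 58

58


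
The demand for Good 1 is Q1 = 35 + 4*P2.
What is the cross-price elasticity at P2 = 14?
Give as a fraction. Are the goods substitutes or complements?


dQ1/dP2 = 4
At P2 = 14: Q1 = 35 + 4*14 = 91
Exy = (dQ1/dP2)(P2/Q1) = 4 * 14 / 91 = 8/13
Since Exy > 0, the goods are substitutes.

8/13 (substitutes)


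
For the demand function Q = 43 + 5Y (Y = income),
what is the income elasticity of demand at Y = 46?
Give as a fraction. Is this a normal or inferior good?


dQ/dY = 5
At Y = 46: Q = 43 + 5*46 = 273
Ey = (dQ/dY)(Y/Q) = 5 * 46 / 273 = 230/273
Since Ey > 0, this is a normal good.

230/273 (normal good)


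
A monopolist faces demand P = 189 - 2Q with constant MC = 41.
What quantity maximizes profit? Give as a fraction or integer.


TR = P*Q = (189 - 2Q)Q = 189Q - 2Q^2
MR = dTR/dQ = 189 - 4Q
Set MR = MC:
189 - 4Q = 41
148 = 4Q
Q* = 148/4 = 37

37
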